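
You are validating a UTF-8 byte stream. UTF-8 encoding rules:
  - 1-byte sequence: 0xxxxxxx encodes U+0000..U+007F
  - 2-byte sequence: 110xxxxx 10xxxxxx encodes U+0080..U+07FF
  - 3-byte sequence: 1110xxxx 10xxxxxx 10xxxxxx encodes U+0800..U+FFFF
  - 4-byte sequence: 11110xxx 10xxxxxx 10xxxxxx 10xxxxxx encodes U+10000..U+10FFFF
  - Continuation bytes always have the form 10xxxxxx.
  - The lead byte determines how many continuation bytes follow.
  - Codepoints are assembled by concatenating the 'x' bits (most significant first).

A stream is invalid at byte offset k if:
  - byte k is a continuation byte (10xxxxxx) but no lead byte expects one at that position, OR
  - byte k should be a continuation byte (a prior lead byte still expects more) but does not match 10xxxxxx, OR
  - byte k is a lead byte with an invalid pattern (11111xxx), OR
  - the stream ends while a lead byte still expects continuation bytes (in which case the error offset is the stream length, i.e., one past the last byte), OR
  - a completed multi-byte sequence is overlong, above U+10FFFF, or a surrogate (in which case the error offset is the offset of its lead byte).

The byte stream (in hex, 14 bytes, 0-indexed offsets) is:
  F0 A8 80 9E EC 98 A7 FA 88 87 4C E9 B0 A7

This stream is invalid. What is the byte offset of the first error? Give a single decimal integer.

Answer: 7

Derivation:
Byte[0]=F0: 4-byte lead, need 3 cont bytes. acc=0x0
Byte[1]=A8: continuation. acc=(acc<<6)|0x28=0x28
Byte[2]=80: continuation. acc=(acc<<6)|0x00=0xA00
Byte[3]=9E: continuation. acc=(acc<<6)|0x1E=0x2801E
Completed: cp=U+2801E (starts at byte 0)
Byte[4]=EC: 3-byte lead, need 2 cont bytes. acc=0xC
Byte[5]=98: continuation. acc=(acc<<6)|0x18=0x318
Byte[6]=A7: continuation. acc=(acc<<6)|0x27=0xC627
Completed: cp=U+C627 (starts at byte 4)
Byte[7]=FA: INVALID lead byte (not 0xxx/110x/1110/11110)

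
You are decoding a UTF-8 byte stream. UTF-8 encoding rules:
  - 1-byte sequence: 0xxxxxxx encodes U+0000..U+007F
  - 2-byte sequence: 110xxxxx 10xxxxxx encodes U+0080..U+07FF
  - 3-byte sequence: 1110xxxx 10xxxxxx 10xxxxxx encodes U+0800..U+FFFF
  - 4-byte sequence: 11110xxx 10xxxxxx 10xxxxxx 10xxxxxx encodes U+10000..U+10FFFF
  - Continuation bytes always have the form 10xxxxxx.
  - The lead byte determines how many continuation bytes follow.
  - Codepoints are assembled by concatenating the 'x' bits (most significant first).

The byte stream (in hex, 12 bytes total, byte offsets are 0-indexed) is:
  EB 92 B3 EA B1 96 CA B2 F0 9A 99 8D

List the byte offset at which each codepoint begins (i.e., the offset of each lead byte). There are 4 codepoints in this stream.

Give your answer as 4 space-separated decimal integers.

Answer: 0 3 6 8

Derivation:
Byte[0]=EB: 3-byte lead, need 2 cont bytes. acc=0xB
Byte[1]=92: continuation. acc=(acc<<6)|0x12=0x2D2
Byte[2]=B3: continuation. acc=(acc<<6)|0x33=0xB4B3
Completed: cp=U+B4B3 (starts at byte 0)
Byte[3]=EA: 3-byte lead, need 2 cont bytes. acc=0xA
Byte[4]=B1: continuation. acc=(acc<<6)|0x31=0x2B1
Byte[5]=96: continuation. acc=(acc<<6)|0x16=0xAC56
Completed: cp=U+AC56 (starts at byte 3)
Byte[6]=CA: 2-byte lead, need 1 cont bytes. acc=0xA
Byte[7]=B2: continuation. acc=(acc<<6)|0x32=0x2B2
Completed: cp=U+02B2 (starts at byte 6)
Byte[8]=F0: 4-byte lead, need 3 cont bytes. acc=0x0
Byte[9]=9A: continuation. acc=(acc<<6)|0x1A=0x1A
Byte[10]=99: continuation. acc=(acc<<6)|0x19=0x699
Byte[11]=8D: continuation. acc=(acc<<6)|0x0D=0x1A64D
Completed: cp=U+1A64D (starts at byte 8)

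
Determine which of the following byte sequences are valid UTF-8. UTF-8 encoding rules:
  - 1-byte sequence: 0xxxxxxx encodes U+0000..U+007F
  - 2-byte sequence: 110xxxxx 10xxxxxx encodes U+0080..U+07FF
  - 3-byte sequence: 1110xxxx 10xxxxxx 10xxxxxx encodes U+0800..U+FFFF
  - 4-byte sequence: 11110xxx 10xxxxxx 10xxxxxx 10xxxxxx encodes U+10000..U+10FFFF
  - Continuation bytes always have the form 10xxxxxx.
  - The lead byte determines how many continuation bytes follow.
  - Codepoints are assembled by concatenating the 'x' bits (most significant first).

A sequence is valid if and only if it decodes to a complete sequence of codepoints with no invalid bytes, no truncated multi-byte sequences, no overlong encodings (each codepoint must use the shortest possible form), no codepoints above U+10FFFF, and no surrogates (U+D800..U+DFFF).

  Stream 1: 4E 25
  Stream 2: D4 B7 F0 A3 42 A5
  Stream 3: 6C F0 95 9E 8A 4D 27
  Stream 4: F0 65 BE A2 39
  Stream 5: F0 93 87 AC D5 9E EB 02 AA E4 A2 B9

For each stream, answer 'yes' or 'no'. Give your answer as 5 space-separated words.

Answer: yes no yes no no

Derivation:
Stream 1: decodes cleanly. VALID
Stream 2: error at byte offset 4. INVALID
Stream 3: decodes cleanly. VALID
Stream 4: error at byte offset 1. INVALID
Stream 5: error at byte offset 7. INVALID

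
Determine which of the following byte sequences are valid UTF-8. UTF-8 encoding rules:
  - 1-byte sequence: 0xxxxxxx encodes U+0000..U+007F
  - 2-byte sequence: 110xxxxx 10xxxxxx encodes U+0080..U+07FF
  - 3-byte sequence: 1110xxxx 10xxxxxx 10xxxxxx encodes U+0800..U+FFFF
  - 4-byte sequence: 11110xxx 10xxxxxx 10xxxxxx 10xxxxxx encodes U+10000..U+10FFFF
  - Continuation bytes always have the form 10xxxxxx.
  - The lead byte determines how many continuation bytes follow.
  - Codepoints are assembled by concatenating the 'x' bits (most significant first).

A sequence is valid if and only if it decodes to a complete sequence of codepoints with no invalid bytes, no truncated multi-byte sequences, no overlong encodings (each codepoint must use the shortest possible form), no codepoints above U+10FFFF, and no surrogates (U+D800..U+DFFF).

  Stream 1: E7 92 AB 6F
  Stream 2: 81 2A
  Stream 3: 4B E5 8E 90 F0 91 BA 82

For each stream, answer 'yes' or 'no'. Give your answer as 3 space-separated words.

Stream 1: decodes cleanly. VALID
Stream 2: error at byte offset 0. INVALID
Stream 3: decodes cleanly. VALID

Answer: yes no yes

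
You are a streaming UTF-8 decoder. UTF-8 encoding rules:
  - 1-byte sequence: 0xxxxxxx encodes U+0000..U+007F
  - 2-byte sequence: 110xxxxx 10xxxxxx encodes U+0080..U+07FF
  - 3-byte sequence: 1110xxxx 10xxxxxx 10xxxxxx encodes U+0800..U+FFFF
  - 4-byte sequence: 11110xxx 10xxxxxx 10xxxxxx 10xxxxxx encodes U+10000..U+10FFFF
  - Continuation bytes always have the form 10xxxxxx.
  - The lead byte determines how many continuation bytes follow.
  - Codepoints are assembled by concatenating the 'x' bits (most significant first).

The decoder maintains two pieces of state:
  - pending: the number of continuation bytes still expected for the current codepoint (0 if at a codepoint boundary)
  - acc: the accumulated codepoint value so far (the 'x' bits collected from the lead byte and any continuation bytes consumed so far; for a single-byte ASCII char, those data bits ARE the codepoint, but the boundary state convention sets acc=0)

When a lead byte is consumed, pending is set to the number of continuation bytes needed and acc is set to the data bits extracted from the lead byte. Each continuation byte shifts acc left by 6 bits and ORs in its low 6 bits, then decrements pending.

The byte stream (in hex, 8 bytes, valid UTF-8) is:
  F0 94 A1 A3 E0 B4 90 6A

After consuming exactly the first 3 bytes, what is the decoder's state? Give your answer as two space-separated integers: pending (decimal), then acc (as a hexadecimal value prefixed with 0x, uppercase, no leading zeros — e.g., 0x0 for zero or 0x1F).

Byte[0]=F0: 4-byte lead. pending=3, acc=0x0
Byte[1]=94: continuation. acc=(acc<<6)|0x14=0x14, pending=2
Byte[2]=A1: continuation. acc=(acc<<6)|0x21=0x521, pending=1

Answer: 1 0x521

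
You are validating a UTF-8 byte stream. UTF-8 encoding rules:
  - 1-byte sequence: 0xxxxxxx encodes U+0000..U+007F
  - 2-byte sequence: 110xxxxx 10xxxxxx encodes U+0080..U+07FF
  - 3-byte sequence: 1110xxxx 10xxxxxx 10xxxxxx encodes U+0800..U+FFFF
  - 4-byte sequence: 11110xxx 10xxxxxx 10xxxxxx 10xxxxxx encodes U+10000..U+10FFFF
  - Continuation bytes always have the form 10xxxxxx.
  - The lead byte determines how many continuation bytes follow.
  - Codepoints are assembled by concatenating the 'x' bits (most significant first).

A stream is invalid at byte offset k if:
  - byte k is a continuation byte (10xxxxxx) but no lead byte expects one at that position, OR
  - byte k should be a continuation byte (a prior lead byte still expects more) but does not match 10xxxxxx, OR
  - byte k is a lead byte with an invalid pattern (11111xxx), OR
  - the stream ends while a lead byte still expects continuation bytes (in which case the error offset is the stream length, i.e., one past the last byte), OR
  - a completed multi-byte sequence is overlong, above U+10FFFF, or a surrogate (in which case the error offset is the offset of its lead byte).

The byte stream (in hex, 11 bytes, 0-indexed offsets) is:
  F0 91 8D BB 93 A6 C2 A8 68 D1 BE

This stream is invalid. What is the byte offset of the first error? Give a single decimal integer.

Answer: 4

Derivation:
Byte[0]=F0: 4-byte lead, need 3 cont bytes. acc=0x0
Byte[1]=91: continuation. acc=(acc<<6)|0x11=0x11
Byte[2]=8D: continuation. acc=(acc<<6)|0x0D=0x44D
Byte[3]=BB: continuation. acc=(acc<<6)|0x3B=0x1137B
Completed: cp=U+1137B (starts at byte 0)
Byte[4]=93: INVALID lead byte (not 0xxx/110x/1110/11110)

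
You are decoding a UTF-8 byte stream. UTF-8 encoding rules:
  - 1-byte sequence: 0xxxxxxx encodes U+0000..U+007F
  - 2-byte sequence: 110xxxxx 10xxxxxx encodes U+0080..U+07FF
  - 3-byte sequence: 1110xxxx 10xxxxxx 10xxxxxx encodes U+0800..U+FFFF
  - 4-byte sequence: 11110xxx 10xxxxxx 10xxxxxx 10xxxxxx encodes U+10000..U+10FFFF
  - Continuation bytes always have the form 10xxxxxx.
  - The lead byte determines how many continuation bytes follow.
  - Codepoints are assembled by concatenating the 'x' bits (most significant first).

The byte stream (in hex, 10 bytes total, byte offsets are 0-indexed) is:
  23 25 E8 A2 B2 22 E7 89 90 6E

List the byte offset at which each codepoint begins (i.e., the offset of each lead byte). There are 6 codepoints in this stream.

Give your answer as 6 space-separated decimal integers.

Answer: 0 1 2 5 6 9

Derivation:
Byte[0]=23: 1-byte ASCII. cp=U+0023
Byte[1]=25: 1-byte ASCII. cp=U+0025
Byte[2]=E8: 3-byte lead, need 2 cont bytes. acc=0x8
Byte[3]=A2: continuation. acc=(acc<<6)|0x22=0x222
Byte[4]=B2: continuation. acc=(acc<<6)|0x32=0x88B2
Completed: cp=U+88B2 (starts at byte 2)
Byte[5]=22: 1-byte ASCII. cp=U+0022
Byte[6]=E7: 3-byte lead, need 2 cont bytes. acc=0x7
Byte[7]=89: continuation. acc=(acc<<6)|0x09=0x1C9
Byte[8]=90: continuation. acc=(acc<<6)|0x10=0x7250
Completed: cp=U+7250 (starts at byte 6)
Byte[9]=6E: 1-byte ASCII. cp=U+006E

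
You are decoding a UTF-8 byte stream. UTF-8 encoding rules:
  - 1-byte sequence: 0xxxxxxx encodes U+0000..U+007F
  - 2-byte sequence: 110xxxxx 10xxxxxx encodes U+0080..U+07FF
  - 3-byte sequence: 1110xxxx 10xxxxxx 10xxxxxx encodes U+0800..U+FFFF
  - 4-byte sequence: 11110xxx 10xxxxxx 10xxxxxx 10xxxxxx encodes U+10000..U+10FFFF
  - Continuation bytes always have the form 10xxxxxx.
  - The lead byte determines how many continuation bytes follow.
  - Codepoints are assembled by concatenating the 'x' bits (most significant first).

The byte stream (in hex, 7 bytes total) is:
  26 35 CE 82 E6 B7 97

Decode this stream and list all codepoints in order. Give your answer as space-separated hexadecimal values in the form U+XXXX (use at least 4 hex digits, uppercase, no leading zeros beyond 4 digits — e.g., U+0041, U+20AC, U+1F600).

Answer: U+0026 U+0035 U+0382 U+6DD7

Derivation:
Byte[0]=26: 1-byte ASCII. cp=U+0026
Byte[1]=35: 1-byte ASCII. cp=U+0035
Byte[2]=CE: 2-byte lead, need 1 cont bytes. acc=0xE
Byte[3]=82: continuation. acc=(acc<<6)|0x02=0x382
Completed: cp=U+0382 (starts at byte 2)
Byte[4]=E6: 3-byte lead, need 2 cont bytes. acc=0x6
Byte[5]=B7: continuation. acc=(acc<<6)|0x37=0x1B7
Byte[6]=97: continuation. acc=(acc<<6)|0x17=0x6DD7
Completed: cp=U+6DD7 (starts at byte 4)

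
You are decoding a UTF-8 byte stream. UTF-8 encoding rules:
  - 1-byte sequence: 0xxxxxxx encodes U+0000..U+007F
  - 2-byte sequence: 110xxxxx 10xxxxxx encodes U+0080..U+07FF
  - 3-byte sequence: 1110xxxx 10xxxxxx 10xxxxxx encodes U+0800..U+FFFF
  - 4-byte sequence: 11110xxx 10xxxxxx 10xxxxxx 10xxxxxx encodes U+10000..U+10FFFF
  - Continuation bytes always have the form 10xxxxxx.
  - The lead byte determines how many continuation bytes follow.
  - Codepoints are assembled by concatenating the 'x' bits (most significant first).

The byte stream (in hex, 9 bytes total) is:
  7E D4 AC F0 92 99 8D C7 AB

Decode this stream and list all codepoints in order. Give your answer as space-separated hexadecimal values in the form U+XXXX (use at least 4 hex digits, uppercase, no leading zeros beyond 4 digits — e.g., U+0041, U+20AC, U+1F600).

Byte[0]=7E: 1-byte ASCII. cp=U+007E
Byte[1]=D4: 2-byte lead, need 1 cont bytes. acc=0x14
Byte[2]=AC: continuation. acc=(acc<<6)|0x2C=0x52C
Completed: cp=U+052C (starts at byte 1)
Byte[3]=F0: 4-byte lead, need 3 cont bytes. acc=0x0
Byte[4]=92: continuation. acc=(acc<<6)|0x12=0x12
Byte[5]=99: continuation. acc=(acc<<6)|0x19=0x499
Byte[6]=8D: continuation. acc=(acc<<6)|0x0D=0x1264D
Completed: cp=U+1264D (starts at byte 3)
Byte[7]=C7: 2-byte lead, need 1 cont bytes. acc=0x7
Byte[8]=AB: continuation. acc=(acc<<6)|0x2B=0x1EB
Completed: cp=U+01EB (starts at byte 7)

Answer: U+007E U+052C U+1264D U+01EB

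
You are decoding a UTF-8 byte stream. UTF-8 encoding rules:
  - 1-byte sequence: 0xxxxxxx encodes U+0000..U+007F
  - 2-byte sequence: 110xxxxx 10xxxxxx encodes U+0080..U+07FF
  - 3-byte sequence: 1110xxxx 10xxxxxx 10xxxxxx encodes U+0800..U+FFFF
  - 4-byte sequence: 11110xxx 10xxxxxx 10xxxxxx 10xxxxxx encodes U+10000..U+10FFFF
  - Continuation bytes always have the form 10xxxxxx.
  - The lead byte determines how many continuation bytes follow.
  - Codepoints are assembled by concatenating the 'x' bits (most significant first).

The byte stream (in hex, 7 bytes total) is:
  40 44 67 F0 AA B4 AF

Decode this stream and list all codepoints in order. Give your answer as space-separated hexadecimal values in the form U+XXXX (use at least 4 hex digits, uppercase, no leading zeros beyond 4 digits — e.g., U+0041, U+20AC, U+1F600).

Byte[0]=40: 1-byte ASCII. cp=U+0040
Byte[1]=44: 1-byte ASCII. cp=U+0044
Byte[2]=67: 1-byte ASCII. cp=U+0067
Byte[3]=F0: 4-byte lead, need 3 cont bytes. acc=0x0
Byte[4]=AA: continuation. acc=(acc<<6)|0x2A=0x2A
Byte[5]=B4: continuation. acc=(acc<<6)|0x34=0xAB4
Byte[6]=AF: continuation. acc=(acc<<6)|0x2F=0x2AD2F
Completed: cp=U+2AD2F (starts at byte 3)

Answer: U+0040 U+0044 U+0067 U+2AD2F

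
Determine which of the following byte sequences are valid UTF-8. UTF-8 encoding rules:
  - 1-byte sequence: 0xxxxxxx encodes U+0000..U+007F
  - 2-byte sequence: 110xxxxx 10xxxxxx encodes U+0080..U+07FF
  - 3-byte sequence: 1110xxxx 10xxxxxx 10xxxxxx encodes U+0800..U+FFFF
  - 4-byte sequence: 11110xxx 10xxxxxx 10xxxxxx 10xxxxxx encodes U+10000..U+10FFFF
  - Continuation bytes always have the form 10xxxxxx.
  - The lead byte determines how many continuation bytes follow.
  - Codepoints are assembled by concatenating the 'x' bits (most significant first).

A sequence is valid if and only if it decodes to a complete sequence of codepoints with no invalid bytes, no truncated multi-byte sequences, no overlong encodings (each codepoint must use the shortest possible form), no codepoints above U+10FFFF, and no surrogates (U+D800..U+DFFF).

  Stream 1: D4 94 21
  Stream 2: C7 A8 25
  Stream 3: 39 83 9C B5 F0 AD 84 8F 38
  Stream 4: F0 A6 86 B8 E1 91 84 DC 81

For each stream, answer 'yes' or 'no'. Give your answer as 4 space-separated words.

Answer: yes yes no yes

Derivation:
Stream 1: decodes cleanly. VALID
Stream 2: decodes cleanly. VALID
Stream 3: error at byte offset 1. INVALID
Stream 4: decodes cleanly. VALID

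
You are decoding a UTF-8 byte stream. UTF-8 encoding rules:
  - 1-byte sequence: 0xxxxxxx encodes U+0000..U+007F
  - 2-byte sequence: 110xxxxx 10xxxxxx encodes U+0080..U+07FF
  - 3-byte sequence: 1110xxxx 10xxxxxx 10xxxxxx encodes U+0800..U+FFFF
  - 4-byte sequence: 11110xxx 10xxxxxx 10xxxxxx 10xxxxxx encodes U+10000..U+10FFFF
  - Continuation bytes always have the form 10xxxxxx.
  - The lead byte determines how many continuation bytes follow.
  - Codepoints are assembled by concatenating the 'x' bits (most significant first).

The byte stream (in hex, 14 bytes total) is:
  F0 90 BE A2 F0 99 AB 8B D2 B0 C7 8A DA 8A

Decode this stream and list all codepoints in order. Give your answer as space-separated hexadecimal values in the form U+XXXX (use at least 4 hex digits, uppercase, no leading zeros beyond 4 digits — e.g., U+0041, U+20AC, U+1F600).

Byte[0]=F0: 4-byte lead, need 3 cont bytes. acc=0x0
Byte[1]=90: continuation. acc=(acc<<6)|0x10=0x10
Byte[2]=BE: continuation. acc=(acc<<6)|0x3E=0x43E
Byte[3]=A2: continuation. acc=(acc<<6)|0x22=0x10FA2
Completed: cp=U+10FA2 (starts at byte 0)
Byte[4]=F0: 4-byte lead, need 3 cont bytes. acc=0x0
Byte[5]=99: continuation. acc=(acc<<6)|0x19=0x19
Byte[6]=AB: continuation. acc=(acc<<6)|0x2B=0x66B
Byte[7]=8B: continuation. acc=(acc<<6)|0x0B=0x19ACB
Completed: cp=U+19ACB (starts at byte 4)
Byte[8]=D2: 2-byte lead, need 1 cont bytes. acc=0x12
Byte[9]=B0: continuation. acc=(acc<<6)|0x30=0x4B0
Completed: cp=U+04B0 (starts at byte 8)
Byte[10]=C7: 2-byte lead, need 1 cont bytes. acc=0x7
Byte[11]=8A: continuation. acc=(acc<<6)|0x0A=0x1CA
Completed: cp=U+01CA (starts at byte 10)
Byte[12]=DA: 2-byte lead, need 1 cont bytes. acc=0x1A
Byte[13]=8A: continuation. acc=(acc<<6)|0x0A=0x68A
Completed: cp=U+068A (starts at byte 12)

Answer: U+10FA2 U+19ACB U+04B0 U+01CA U+068A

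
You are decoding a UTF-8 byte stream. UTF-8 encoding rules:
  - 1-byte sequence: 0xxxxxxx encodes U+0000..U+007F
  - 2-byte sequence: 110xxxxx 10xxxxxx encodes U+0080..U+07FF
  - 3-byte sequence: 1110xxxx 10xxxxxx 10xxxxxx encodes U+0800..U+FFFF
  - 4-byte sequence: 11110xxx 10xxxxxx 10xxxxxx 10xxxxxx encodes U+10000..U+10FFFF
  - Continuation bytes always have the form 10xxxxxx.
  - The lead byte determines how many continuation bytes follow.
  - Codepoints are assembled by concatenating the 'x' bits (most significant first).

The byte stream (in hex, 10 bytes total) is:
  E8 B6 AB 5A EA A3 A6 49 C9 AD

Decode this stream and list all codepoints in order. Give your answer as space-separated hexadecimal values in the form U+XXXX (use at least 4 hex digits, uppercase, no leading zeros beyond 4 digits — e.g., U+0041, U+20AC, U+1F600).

Answer: U+8DAB U+005A U+A8E6 U+0049 U+026D

Derivation:
Byte[0]=E8: 3-byte lead, need 2 cont bytes. acc=0x8
Byte[1]=B6: continuation. acc=(acc<<6)|0x36=0x236
Byte[2]=AB: continuation. acc=(acc<<6)|0x2B=0x8DAB
Completed: cp=U+8DAB (starts at byte 0)
Byte[3]=5A: 1-byte ASCII. cp=U+005A
Byte[4]=EA: 3-byte lead, need 2 cont bytes. acc=0xA
Byte[5]=A3: continuation. acc=(acc<<6)|0x23=0x2A3
Byte[6]=A6: continuation. acc=(acc<<6)|0x26=0xA8E6
Completed: cp=U+A8E6 (starts at byte 4)
Byte[7]=49: 1-byte ASCII. cp=U+0049
Byte[8]=C9: 2-byte lead, need 1 cont bytes. acc=0x9
Byte[9]=AD: continuation. acc=(acc<<6)|0x2D=0x26D
Completed: cp=U+026D (starts at byte 8)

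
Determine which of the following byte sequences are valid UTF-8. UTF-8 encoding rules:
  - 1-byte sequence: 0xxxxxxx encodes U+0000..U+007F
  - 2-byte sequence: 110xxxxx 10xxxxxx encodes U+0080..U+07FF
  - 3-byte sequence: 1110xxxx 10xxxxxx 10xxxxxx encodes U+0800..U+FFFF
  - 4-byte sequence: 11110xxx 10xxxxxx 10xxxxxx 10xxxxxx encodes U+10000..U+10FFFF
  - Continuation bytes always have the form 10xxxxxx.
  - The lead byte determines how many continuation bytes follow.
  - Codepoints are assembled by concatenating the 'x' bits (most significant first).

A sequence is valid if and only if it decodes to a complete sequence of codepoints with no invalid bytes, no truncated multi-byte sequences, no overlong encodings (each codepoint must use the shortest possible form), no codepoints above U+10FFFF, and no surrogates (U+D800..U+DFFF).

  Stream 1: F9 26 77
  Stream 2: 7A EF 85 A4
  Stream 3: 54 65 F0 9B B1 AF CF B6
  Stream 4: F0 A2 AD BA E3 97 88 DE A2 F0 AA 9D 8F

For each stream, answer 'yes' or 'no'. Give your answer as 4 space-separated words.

Stream 1: error at byte offset 0. INVALID
Stream 2: decodes cleanly. VALID
Stream 3: decodes cleanly. VALID
Stream 4: decodes cleanly. VALID

Answer: no yes yes yes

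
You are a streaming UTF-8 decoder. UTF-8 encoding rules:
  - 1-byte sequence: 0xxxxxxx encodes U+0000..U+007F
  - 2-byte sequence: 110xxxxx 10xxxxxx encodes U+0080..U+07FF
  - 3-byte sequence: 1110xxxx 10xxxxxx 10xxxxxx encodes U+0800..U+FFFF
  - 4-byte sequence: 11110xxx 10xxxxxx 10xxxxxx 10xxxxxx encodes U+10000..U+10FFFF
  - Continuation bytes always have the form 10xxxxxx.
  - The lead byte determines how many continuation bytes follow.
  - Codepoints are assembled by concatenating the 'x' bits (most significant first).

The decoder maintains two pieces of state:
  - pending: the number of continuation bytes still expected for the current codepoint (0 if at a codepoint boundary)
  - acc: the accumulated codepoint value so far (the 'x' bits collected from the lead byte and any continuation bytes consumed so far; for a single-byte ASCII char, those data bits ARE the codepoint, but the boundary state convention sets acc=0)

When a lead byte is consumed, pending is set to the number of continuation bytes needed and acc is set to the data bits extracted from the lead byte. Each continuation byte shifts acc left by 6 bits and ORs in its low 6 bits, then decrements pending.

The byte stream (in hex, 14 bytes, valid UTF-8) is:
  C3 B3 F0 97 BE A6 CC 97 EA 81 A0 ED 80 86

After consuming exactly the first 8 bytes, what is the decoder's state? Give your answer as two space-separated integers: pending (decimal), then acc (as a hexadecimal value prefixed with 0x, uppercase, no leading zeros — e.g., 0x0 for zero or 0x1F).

Byte[0]=C3: 2-byte lead. pending=1, acc=0x3
Byte[1]=B3: continuation. acc=(acc<<6)|0x33=0xF3, pending=0
Byte[2]=F0: 4-byte lead. pending=3, acc=0x0
Byte[3]=97: continuation. acc=(acc<<6)|0x17=0x17, pending=2
Byte[4]=BE: continuation. acc=(acc<<6)|0x3E=0x5FE, pending=1
Byte[5]=A6: continuation. acc=(acc<<6)|0x26=0x17FA6, pending=0
Byte[6]=CC: 2-byte lead. pending=1, acc=0xC
Byte[7]=97: continuation. acc=(acc<<6)|0x17=0x317, pending=0

Answer: 0 0x317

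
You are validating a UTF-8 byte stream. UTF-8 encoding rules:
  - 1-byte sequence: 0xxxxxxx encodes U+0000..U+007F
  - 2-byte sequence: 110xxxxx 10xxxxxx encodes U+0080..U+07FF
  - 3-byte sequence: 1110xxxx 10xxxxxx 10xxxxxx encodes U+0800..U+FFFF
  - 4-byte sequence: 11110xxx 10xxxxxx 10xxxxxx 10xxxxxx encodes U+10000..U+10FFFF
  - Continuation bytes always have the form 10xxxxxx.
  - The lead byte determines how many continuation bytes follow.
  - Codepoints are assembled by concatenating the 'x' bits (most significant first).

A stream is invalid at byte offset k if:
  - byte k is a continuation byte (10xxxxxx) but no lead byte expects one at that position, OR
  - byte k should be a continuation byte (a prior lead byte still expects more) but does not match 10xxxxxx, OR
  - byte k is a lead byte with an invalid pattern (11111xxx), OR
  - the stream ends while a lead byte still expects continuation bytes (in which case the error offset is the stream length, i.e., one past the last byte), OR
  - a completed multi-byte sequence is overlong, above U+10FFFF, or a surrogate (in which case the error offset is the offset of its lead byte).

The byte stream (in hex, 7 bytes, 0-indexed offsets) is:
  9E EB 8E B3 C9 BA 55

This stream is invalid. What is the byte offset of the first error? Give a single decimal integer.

Answer: 0

Derivation:
Byte[0]=9E: INVALID lead byte (not 0xxx/110x/1110/11110)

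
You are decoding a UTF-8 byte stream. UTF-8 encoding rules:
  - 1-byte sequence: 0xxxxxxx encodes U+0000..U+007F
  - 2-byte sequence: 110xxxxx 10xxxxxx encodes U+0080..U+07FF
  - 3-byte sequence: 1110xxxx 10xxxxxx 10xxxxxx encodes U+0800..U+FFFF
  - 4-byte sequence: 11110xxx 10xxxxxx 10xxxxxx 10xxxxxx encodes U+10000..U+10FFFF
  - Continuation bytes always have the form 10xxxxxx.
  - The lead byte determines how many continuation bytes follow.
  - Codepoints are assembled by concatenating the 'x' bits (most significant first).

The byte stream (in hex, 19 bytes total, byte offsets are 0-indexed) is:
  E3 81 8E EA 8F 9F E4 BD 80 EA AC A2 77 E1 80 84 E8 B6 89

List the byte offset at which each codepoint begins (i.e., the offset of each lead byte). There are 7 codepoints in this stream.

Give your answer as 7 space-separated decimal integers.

Byte[0]=E3: 3-byte lead, need 2 cont bytes. acc=0x3
Byte[1]=81: continuation. acc=(acc<<6)|0x01=0xC1
Byte[2]=8E: continuation. acc=(acc<<6)|0x0E=0x304E
Completed: cp=U+304E (starts at byte 0)
Byte[3]=EA: 3-byte lead, need 2 cont bytes. acc=0xA
Byte[4]=8F: continuation. acc=(acc<<6)|0x0F=0x28F
Byte[5]=9F: continuation. acc=(acc<<6)|0x1F=0xA3DF
Completed: cp=U+A3DF (starts at byte 3)
Byte[6]=E4: 3-byte lead, need 2 cont bytes. acc=0x4
Byte[7]=BD: continuation. acc=(acc<<6)|0x3D=0x13D
Byte[8]=80: continuation. acc=(acc<<6)|0x00=0x4F40
Completed: cp=U+4F40 (starts at byte 6)
Byte[9]=EA: 3-byte lead, need 2 cont bytes. acc=0xA
Byte[10]=AC: continuation. acc=(acc<<6)|0x2C=0x2AC
Byte[11]=A2: continuation. acc=(acc<<6)|0x22=0xAB22
Completed: cp=U+AB22 (starts at byte 9)
Byte[12]=77: 1-byte ASCII. cp=U+0077
Byte[13]=E1: 3-byte lead, need 2 cont bytes. acc=0x1
Byte[14]=80: continuation. acc=(acc<<6)|0x00=0x40
Byte[15]=84: continuation. acc=(acc<<6)|0x04=0x1004
Completed: cp=U+1004 (starts at byte 13)
Byte[16]=E8: 3-byte lead, need 2 cont bytes. acc=0x8
Byte[17]=B6: continuation. acc=(acc<<6)|0x36=0x236
Byte[18]=89: continuation. acc=(acc<<6)|0x09=0x8D89
Completed: cp=U+8D89 (starts at byte 16)

Answer: 0 3 6 9 12 13 16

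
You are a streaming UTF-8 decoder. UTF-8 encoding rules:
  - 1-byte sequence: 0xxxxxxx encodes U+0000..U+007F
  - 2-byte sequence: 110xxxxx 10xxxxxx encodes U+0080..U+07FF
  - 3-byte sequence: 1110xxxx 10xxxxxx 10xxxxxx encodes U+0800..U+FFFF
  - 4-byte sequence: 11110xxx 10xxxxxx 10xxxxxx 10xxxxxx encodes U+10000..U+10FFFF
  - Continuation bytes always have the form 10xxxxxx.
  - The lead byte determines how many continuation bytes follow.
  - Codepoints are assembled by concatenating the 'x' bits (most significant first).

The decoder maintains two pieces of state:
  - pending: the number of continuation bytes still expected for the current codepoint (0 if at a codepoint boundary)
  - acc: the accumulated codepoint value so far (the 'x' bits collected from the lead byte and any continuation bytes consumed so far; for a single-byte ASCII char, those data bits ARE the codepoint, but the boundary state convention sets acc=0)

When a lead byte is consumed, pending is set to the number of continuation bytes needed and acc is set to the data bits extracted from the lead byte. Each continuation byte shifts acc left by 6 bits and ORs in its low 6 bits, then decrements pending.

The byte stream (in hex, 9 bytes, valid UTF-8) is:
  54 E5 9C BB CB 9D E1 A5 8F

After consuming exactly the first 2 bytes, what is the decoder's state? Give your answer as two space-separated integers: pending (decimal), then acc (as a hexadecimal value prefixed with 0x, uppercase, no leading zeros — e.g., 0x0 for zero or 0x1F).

Answer: 2 0x5

Derivation:
Byte[0]=54: 1-byte. pending=0, acc=0x0
Byte[1]=E5: 3-byte lead. pending=2, acc=0x5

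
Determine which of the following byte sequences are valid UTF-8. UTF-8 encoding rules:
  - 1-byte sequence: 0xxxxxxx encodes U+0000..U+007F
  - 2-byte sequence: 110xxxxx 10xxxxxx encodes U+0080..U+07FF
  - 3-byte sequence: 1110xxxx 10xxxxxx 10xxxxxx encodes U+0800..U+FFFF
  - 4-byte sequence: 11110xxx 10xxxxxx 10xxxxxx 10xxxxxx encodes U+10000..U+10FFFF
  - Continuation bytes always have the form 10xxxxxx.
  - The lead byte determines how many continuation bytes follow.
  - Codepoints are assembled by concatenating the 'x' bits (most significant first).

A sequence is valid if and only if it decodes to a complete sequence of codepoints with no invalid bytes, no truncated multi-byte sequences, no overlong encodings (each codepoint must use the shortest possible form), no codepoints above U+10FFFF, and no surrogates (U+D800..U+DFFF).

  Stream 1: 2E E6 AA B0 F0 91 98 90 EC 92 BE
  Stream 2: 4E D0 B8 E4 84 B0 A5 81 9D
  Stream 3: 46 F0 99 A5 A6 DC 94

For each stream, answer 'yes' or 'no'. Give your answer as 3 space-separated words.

Stream 1: decodes cleanly. VALID
Stream 2: error at byte offset 6. INVALID
Stream 3: decodes cleanly. VALID

Answer: yes no yes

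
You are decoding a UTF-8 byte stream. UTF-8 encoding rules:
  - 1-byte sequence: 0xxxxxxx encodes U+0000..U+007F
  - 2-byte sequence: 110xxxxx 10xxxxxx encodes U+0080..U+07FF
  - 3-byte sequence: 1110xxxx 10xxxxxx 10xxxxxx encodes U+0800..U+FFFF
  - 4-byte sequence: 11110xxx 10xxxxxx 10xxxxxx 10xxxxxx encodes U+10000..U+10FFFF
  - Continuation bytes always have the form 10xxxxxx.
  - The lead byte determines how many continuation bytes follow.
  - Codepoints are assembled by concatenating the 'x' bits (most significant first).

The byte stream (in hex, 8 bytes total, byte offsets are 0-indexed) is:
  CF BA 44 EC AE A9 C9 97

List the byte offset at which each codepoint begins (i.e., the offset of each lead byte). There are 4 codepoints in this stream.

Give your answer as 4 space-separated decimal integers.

Byte[0]=CF: 2-byte lead, need 1 cont bytes. acc=0xF
Byte[1]=BA: continuation. acc=(acc<<6)|0x3A=0x3FA
Completed: cp=U+03FA (starts at byte 0)
Byte[2]=44: 1-byte ASCII. cp=U+0044
Byte[3]=EC: 3-byte lead, need 2 cont bytes. acc=0xC
Byte[4]=AE: continuation. acc=(acc<<6)|0x2E=0x32E
Byte[5]=A9: continuation. acc=(acc<<6)|0x29=0xCBA9
Completed: cp=U+CBA9 (starts at byte 3)
Byte[6]=C9: 2-byte lead, need 1 cont bytes. acc=0x9
Byte[7]=97: continuation. acc=(acc<<6)|0x17=0x257
Completed: cp=U+0257 (starts at byte 6)

Answer: 0 2 3 6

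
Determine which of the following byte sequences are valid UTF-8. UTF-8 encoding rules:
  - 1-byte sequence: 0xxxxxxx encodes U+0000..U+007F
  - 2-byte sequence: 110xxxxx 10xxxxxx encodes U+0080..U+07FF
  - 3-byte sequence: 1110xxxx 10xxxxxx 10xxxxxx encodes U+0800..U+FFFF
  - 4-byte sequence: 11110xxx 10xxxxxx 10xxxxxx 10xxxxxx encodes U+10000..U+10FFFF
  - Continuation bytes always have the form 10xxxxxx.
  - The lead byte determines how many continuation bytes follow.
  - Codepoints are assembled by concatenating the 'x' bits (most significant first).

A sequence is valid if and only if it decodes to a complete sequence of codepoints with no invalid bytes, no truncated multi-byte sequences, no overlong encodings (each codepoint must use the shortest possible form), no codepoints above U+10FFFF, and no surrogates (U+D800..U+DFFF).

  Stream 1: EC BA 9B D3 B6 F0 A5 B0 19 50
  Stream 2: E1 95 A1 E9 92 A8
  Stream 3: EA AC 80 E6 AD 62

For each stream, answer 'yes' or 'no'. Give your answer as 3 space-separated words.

Answer: no yes no

Derivation:
Stream 1: error at byte offset 8. INVALID
Stream 2: decodes cleanly. VALID
Stream 3: error at byte offset 5. INVALID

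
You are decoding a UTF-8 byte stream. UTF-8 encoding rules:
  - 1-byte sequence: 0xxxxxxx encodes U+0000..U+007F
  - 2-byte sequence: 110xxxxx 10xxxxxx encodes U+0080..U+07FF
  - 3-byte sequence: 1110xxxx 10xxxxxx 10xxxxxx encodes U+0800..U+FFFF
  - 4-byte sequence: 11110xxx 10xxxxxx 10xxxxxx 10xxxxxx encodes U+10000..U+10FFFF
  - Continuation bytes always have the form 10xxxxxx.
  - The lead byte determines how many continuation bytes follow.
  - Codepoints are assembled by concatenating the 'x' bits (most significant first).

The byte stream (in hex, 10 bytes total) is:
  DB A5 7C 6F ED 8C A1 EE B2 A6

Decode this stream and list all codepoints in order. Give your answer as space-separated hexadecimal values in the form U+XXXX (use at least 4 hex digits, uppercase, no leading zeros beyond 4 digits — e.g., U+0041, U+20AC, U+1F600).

Byte[0]=DB: 2-byte lead, need 1 cont bytes. acc=0x1B
Byte[1]=A5: continuation. acc=(acc<<6)|0x25=0x6E5
Completed: cp=U+06E5 (starts at byte 0)
Byte[2]=7C: 1-byte ASCII. cp=U+007C
Byte[3]=6F: 1-byte ASCII. cp=U+006F
Byte[4]=ED: 3-byte lead, need 2 cont bytes. acc=0xD
Byte[5]=8C: continuation. acc=(acc<<6)|0x0C=0x34C
Byte[6]=A1: continuation. acc=(acc<<6)|0x21=0xD321
Completed: cp=U+D321 (starts at byte 4)
Byte[7]=EE: 3-byte lead, need 2 cont bytes. acc=0xE
Byte[8]=B2: continuation. acc=(acc<<6)|0x32=0x3B2
Byte[9]=A6: continuation. acc=(acc<<6)|0x26=0xECA6
Completed: cp=U+ECA6 (starts at byte 7)

Answer: U+06E5 U+007C U+006F U+D321 U+ECA6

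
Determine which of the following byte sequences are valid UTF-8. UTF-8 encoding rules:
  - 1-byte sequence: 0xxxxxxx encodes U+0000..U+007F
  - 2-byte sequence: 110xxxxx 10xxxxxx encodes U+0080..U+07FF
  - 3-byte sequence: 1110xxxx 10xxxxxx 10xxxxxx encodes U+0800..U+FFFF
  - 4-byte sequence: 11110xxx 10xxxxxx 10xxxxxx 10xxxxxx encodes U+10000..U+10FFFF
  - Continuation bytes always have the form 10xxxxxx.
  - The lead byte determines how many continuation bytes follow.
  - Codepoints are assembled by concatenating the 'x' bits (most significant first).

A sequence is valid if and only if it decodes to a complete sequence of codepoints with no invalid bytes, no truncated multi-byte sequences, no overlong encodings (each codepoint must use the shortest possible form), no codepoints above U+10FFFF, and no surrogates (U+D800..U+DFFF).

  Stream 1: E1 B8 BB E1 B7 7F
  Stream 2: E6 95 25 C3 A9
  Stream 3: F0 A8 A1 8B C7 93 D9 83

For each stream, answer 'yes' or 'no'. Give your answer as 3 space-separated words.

Stream 1: error at byte offset 5. INVALID
Stream 2: error at byte offset 2. INVALID
Stream 3: decodes cleanly. VALID

Answer: no no yes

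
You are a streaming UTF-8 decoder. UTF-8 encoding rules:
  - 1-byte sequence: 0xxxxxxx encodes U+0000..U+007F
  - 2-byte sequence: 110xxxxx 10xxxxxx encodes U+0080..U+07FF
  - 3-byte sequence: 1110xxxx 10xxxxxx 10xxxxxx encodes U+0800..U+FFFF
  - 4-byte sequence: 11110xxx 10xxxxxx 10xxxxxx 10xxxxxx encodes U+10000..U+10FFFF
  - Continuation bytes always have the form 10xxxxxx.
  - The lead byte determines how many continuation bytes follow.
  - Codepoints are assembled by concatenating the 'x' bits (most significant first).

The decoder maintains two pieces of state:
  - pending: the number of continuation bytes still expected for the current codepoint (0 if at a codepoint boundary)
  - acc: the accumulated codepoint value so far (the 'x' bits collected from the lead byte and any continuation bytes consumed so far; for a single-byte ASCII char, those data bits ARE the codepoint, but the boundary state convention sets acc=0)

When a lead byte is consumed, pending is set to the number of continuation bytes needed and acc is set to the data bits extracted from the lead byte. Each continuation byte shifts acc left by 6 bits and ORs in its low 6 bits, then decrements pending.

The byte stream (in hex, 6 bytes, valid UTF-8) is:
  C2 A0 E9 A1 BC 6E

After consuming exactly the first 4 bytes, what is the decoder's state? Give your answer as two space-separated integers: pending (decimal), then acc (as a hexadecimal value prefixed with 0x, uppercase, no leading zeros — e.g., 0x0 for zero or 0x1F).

Byte[0]=C2: 2-byte lead. pending=1, acc=0x2
Byte[1]=A0: continuation. acc=(acc<<6)|0x20=0xA0, pending=0
Byte[2]=E9: 3-byte lead. pending=2, acc=0x9
Byte[3]=A1: continuation. acc=(acc<<6)|0x21=0x261, pending=1

Answer: 1 0x261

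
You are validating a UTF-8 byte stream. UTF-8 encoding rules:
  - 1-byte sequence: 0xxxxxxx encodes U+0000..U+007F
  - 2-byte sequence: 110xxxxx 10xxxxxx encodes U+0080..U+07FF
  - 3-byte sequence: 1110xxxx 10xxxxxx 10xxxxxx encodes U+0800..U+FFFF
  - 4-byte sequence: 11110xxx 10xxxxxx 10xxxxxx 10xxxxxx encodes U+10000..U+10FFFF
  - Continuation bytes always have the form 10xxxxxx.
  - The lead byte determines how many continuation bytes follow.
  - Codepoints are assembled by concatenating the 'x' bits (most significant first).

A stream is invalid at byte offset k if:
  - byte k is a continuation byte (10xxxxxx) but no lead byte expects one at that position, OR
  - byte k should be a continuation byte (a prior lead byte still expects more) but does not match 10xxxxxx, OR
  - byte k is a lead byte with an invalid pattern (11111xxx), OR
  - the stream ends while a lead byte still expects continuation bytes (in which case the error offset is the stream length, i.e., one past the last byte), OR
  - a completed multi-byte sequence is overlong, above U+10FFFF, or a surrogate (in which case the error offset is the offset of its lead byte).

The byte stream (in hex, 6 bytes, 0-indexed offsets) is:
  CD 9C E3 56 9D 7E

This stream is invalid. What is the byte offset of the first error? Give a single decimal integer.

Answer: 3

Derivation:
Byte[0]=CD: 2-byte lead, need 1 cont bytes. acc=0xD
Byte[1]=9C: continuation. acc=(acc<<6)|0x1C=0x35C
Completed: cp=U+035C (starts at byte 0)
Byte[2]=E3: 3-byte lead, need 2 cont bytes. acc=0x3
Byte[3]=56: expected 10xxxxxx continuation. INVALID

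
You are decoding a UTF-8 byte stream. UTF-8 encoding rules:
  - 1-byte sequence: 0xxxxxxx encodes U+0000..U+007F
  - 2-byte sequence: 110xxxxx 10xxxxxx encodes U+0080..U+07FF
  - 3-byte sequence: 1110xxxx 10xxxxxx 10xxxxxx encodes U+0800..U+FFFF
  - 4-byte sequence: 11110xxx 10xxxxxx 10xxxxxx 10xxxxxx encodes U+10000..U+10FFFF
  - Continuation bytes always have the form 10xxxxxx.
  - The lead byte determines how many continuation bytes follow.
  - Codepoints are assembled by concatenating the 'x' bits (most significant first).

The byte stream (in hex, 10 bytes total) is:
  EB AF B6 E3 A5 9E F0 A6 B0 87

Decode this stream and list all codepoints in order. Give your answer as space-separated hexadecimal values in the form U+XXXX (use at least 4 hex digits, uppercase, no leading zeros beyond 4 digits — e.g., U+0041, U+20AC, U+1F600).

Byte[0]=EB: 3-byte lead, need 2 cont bytes. acc=0xB
Byte[1]=AF: continuation. acc=(acc<<6)|0x2F=0x2EF
Byte[2]=B6: continuation. acc=(acc<<6)|0x36=0xBBF6
Completed: cp=U+BBF6 (starts at byte 0)
Byte[3]=E3: 3-byte lead, need 2 cont bytes. acc=0x3
Byte[4]=A5: continuation. acc=(acc<<6)|0x25=0xE5
Byte[5]=9E: continuation. acc=(acc<<6)|0x1E=0x395E
Completed: cp=U+395E (starts at byte 3)
Byte[6]=F0: 4-byte lead, need 3 cont bytes. acc=0x0
Byte[7]=A6: continuation. acc=(acc<<6)|0x26=0x26
Byte[8]=B0: continuation. acc=(acc<<6)|0x30=0x9B0
Byte[9]=87: continuation. acc=(acc<<6)|0x07=0x26C07
Completed: cp=U+26C07 (starts at byte 6)

Answer: U+BBF6 U+395E U+26C07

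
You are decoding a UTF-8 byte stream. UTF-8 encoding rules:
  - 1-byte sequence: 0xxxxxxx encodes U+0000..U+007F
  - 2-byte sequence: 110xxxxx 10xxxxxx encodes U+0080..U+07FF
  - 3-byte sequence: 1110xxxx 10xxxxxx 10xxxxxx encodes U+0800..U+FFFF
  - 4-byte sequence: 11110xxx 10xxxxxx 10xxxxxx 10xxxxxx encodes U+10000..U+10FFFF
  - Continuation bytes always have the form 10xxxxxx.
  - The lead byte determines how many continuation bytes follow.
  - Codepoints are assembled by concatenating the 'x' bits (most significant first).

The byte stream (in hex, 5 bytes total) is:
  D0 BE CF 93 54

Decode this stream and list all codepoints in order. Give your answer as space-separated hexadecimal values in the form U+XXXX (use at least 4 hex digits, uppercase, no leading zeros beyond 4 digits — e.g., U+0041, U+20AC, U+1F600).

Byte[0]=D0: 2-byte lead, need 1 cont bytes. acc=0x10
Byte[1]=BE: continuation. acc=(acc<<6)|0x3E=0x43E
Completed: cp=U+043E (starts at byte 0)
Byte[2]=CF: 2-byte lead, need 1 cont bytes. acc=0xF
Byte[3]=93: continuation. acc=(acc<<6)|0x13=0x3D3
Completed: cp=U+03D3 (starts at byte 2)
Byte[4]=54: 1-byte ASCII. cp=U+0054

Answer: U+043E U+03D3 U+0054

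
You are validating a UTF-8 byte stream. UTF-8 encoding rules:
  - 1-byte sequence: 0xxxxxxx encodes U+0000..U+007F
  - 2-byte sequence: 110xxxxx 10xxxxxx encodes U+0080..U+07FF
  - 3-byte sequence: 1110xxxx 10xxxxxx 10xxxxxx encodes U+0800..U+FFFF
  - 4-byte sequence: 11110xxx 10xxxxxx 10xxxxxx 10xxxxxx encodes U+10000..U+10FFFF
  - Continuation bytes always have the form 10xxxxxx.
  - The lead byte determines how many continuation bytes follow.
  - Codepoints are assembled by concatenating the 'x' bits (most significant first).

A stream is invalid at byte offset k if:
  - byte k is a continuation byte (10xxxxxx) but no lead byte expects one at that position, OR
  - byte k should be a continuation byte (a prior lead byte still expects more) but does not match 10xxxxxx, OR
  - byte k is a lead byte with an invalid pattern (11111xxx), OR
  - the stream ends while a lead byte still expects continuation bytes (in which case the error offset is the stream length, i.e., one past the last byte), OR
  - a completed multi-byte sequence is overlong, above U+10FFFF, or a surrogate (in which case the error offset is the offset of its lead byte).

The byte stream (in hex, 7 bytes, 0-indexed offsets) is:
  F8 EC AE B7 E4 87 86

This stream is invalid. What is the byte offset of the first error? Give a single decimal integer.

Byte[0]=F8: INVALID lead byte (not 0xxx/110x/1110/11110)

Answer: 0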